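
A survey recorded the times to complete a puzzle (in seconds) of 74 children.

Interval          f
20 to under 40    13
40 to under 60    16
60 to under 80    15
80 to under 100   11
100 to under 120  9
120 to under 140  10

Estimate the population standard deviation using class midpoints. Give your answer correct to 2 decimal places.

Midpoints: 30, 50, 70, 90, 110, 130
n = 74, Σfm = 5520, mean = 74.5946
Σfm² = 492200
Σf(m − x̄)² = Σfm² − (Σfm)²/n = 492200 − 5520²/74 = 80437.8378
Population variance = 80437.8378 / 74 = 1086.9978
Standard deviation = √1086.9978 = 32.9696

32.97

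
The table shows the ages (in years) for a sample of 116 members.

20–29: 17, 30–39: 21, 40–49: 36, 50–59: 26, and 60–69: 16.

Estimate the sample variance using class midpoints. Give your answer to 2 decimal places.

155.58

Midpoints: 24.5, 34.5, 44.5, 54.5, 64.5
n = 116, Σfm = 5192, mean = 44.7586
Σfm² = 250279
Σf(m − x̄)² = Σfm² − (Σfm)²/n = 250279 − 5192²/116 = 17892.2414
Sample variance = 17892.2414 / 115 = 155.5847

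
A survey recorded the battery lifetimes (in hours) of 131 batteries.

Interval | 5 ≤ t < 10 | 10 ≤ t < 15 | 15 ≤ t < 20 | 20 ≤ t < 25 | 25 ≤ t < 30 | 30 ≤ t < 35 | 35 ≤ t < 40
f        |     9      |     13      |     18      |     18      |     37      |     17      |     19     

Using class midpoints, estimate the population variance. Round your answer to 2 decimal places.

76.76

Midpoints: 7.5, 12.5, 17.5, 22.5, 27.5, 32.5, 37.5
n = 131, Σfm = 3232.5, mean = 24.6756
Σfm² = 89818.75
Σf(m − x̄)² = Σfm² − (Σfm)²/n = 89818.75 − 3232.5²/131 = 10054.9618
Population variance = 10054.9618 / 131 = 76.7554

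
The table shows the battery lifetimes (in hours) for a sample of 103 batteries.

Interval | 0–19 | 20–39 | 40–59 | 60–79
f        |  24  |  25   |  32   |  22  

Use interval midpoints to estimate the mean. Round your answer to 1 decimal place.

Midpoints: 9.5, 29.5, 49.5, 69.5
Σfm = 24×9.5 + 25×29.5 + 32×49.5 + 22×69.5 = 4078.5
n = Σf = 103
Mean = 4078.5 / 103 = 39.5971

39.6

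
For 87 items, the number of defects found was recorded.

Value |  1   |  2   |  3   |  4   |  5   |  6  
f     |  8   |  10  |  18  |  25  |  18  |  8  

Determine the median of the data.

Cumulative frequencies: 8, 18, 36, 61, 79, 87
n = 87, so the median is the value in position (n+1)/2 = 44.
Position 44 falls at value 4.

4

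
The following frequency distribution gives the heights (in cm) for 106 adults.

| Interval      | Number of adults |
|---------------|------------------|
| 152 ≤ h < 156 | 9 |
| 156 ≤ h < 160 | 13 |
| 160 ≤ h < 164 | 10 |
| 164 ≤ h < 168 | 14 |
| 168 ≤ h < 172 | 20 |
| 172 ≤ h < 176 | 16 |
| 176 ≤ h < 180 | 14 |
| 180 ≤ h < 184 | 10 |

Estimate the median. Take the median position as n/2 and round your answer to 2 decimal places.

Cumulative frequencies: 9, 22, 32, 46, 66, 82, 96, 106
n = 106; position = n/2 = 53.
This falls in the class 168 ≤ h < 172: L = 168, F = 46, f = 20, h = 4.
Median ≈ 168 + ((53 − 46) / 20) × 4 = 169.4000

169.40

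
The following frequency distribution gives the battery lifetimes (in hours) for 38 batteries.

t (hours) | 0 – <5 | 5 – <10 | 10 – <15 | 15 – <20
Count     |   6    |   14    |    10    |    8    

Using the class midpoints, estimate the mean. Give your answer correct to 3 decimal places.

10.132

Midpoints: 2.5, 7.5, 12.5, 17.5
Σfm = 6×2.5 + 14×7.5 + 10×12.5 + 8×17.5 = 385
n = Σf = 38
Mean = 385 / 38 = 10.1316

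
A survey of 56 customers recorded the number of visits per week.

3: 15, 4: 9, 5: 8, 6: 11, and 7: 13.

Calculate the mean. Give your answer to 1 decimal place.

Values: 3, 4, 5, 6, 7
Σfx = 15×3 + 9×4 + 8×5 + 11×6 + 13×7 = 278
n = Σf = 56
Mean = 278 / 56 = 4.9643

5.0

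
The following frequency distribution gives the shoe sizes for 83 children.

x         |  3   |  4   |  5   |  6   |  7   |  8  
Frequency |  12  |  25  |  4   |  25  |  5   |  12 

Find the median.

Cumulative frequencies: 12, 37, 41, 66, 71, 83
n = 83, so the median is the value in position (n+1)/2 = 42.
Position 42 falls at value 6.

6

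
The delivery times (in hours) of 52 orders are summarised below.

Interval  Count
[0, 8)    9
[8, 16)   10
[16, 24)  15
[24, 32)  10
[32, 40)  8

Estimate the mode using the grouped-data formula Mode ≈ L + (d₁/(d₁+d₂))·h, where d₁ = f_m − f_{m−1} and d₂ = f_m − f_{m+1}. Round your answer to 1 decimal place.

20.0

Modal class: [16, 24) (highest frequency 15).
d₁ = 15 − 10 = 5, d₂ = 15 − 10 = 5
Mode ≈ 16 + (5/(5+5)) × 8 = 16 + 4.0000 = 20.0000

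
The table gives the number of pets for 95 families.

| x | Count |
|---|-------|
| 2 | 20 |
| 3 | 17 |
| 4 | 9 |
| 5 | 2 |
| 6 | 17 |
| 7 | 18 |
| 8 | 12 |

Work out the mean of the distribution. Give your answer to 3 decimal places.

Values: 2, 3, 4, 5, 6, 7, 8
Σfx = 20×2 + 17×3 + 9×4 + 2×5 + 17×6 + 18×7 + 12×8 = 461
n = Σf = 95
Mean = 461 / 95 = 4.8526

4.853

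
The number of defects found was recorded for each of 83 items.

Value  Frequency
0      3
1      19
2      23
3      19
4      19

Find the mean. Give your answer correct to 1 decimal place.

Values: 0, 1, 2, 3, 4
Σfx = 3×0 + 19×1 + 23×2 + 19×3 + 19×4 = 198
n = Σf = 83
Mean = 198 / 83 = 2.3855

2.4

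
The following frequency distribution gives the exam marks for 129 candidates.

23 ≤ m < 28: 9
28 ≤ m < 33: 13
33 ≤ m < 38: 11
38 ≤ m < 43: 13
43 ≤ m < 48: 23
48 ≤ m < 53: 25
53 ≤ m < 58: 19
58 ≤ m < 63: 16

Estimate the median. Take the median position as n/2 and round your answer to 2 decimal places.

47.02

Cumulative frequencies: 9, 22, 33, 46, 69, 94, 113, 129
n = 129; position = n/2 = 64.5.
This falls in the class 43 ≤ m < 48: L = 43, F = 46, f = 23, h = 5.
Median ≈ 43 + ((64.5 − 46) / 23) × 5 = 47.0217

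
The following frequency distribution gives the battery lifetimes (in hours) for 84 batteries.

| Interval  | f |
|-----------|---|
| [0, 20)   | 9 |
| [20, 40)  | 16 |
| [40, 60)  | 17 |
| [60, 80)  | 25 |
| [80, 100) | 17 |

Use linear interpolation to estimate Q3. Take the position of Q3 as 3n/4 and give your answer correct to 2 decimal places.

76.80

Cumulative frequencies: 9, 25, 42, 67, 84
n = 84; position = 3n/4 = 63.
This falls in the class [60, 80): L = 60, F = 42, f = 25, h = 20.
Upper quartile ≈ 60 + ((63 − 42) / 25) × 20 = 76.8000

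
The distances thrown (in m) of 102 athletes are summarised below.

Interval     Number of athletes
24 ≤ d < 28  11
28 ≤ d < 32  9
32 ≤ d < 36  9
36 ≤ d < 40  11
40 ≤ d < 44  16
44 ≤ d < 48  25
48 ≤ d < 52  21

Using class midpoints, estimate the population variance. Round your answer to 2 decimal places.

63.11

Midpoints: 26, 30, 34, 38, 42, 46, 50
n = 102, Σfm = 4152, mean = 40.7059
Σfm² = 175448
Σf(m − x̄)² = Σfm² − (Σfm)²/n = 175448 − 4152²/102 = 6437.1765
Population variance = 6437.1765 / 102 = 63.1096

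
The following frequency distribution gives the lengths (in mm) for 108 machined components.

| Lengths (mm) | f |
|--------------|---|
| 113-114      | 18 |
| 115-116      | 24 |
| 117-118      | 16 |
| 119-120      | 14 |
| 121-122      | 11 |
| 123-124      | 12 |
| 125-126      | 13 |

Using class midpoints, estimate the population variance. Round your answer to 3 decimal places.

Midpoints: 113.5, 115.5, 117.5, 119.5, 121.5, 123.5, 125.5
n = 108, Σfm = 12818, mean = 118.6852
Σfm² = 1523035
Σf(m − x̄)² = Σfm² − (Σfm)²/n = 1523035 − 12818²/108 = 1728.2963
Population variance = 1728.2963 / 108 = 16.0027

16.003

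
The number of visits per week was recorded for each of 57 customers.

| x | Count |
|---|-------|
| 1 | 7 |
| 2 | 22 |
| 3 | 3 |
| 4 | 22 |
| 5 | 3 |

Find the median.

Cumulative frequencies: 7, 29, 32, 54, 57
n = 57, so the median is the value in position (n+1)/2 = 29.
Position 29 falls at value 2.

2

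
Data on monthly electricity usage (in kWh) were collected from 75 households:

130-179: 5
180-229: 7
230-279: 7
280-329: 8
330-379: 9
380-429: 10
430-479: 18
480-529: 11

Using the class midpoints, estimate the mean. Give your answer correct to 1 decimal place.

365.2

Midpoints: 154.5, 204.5, 254.5, 304.5, 354.5, 404.5, 454.5, 504.5
Σfm = 5×154.5 + 7×204.5 + 7×254.5 + 8×304.5 + 9×354.5 + 10×404.5 + 18×454.5 + 11×504.5 = 27387.5
n = Σf = 75
Mean = 27387.5 / 75 = 365.1667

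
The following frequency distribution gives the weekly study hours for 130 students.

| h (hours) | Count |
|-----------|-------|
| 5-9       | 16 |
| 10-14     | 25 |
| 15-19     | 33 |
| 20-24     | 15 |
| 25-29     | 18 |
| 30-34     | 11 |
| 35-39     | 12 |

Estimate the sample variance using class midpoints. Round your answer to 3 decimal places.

Midpoints: 7, 12, 17, 22, 27, 32, 37
n = 130, Σfm = 2585, mean = 19.8846
Σfm² = 61995
Σf(m − x̄)² = Σfm² − (Σfm)²/n = 61995 − 2585²/130 = 10593.2692
Sample variance = 10593.2692 / 129 = 82.1184

82.118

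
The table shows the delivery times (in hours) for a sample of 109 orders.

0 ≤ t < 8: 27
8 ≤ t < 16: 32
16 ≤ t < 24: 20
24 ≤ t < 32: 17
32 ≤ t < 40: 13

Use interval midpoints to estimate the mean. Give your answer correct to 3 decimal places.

Midpoints: 4, 12, 20, 28, 36
Σfm = 27×4 + 32×12 + 20×20 + 17×28 + 13×36 = 1836
n = Σf = 109
Mean = 1836 / 109 = 16.8440

16.844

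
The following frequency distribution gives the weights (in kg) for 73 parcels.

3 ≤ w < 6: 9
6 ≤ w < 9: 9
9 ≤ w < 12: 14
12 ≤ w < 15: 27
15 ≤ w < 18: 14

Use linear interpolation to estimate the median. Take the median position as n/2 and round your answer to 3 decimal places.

Cumulative frequencies: 9, 18, 32, 59, 73
n = 73; position = n/2 = 36.5.
This falls in the class 12 ≤ w < 15: L = 12, F = 32, f = 27, h = 3.
Median ≈ 12 + ((36.5 − 32) / 27) × 3 = 12.5000

12.500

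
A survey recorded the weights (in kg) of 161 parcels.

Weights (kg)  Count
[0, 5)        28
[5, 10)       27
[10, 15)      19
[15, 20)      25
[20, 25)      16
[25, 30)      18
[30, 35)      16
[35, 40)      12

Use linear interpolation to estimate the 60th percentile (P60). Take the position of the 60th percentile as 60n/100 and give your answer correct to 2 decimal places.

19.52

Cumulative frequencies: 28, 55, 74, 99, 115, 133, 149, 161
n = 161; position = 60n/100 = 96.6.
This falls in the class [15, 20): L = 15, F = 74, f = 25, h = 5.
60th percentile ≈ 15 + ((96.6 − 74) / 25) × 5 = 19.5200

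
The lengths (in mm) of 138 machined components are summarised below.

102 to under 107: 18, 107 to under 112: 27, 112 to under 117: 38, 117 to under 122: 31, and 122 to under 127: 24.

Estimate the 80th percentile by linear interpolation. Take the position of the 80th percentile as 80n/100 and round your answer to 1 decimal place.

121.4

Cumulative frequencies: 18, 45, 83, 114, 138
n = 138; position = 80n/100 = 110.4.
This falls in the class 117 to under 122: L = 117, F = 83, f = 31, h = 5.
80th percentile ≈ 117 + ((110.4 − 83) / 31) × 5 = 121.4194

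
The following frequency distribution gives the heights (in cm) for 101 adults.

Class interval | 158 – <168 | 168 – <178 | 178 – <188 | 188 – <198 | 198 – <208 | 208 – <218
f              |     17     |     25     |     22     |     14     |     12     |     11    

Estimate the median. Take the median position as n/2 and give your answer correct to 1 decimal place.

181.9

Cumulative frequencies: 17, 42, 64, 78, 90, 101
n = 101; position = n/2 = 50.5.
This falls in the class 178 – <188: L = 178, F = 42, f = 22, h = 10.
Median ≈ 178 + ((50.5 − 42) / 22) × 10 = 181.8636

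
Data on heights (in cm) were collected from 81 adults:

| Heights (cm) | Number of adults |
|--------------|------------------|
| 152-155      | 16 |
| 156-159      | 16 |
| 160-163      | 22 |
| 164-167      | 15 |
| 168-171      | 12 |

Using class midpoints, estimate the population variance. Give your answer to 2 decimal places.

Midpoints: 153.5, 157.5, 161.5, 165.5, 169.5
n = 81, Σfm = 13045.5, mean = 161.0556
Σfm² = 2103322.25
Σf(m − x̄)² = Σfm² − (Σfm)²/n = 2103322.25 − 13045.5²/81 = 2272.0000
Population variance = 2272.0000 / 81 = 28.0494

28.05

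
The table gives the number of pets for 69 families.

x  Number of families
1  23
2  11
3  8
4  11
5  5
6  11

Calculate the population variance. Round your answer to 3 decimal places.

3.375

Values: 1, 2, 3, 4, 5, 6
n = 69, Σfx = 204, mean = 2.9565
Σfx² = 836
Σf(x − x̄)² = Σfx² − (Σfx)²/n = 836 − 204²/69 = 232.8696
Population variance = 232.8696 / 69 = 3.3749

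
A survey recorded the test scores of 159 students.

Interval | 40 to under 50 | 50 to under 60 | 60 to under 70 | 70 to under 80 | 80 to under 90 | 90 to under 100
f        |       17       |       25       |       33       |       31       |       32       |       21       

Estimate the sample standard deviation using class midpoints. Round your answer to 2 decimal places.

15.50

Midpoints: 45, 55, 65, 75, 85, 95
n = 159, Σfm = 11325, mean = 71.2264
Σfm² = 844575
Σf(m − x̄)² = Σfm² − (Σfm)²/n = 844575 − 11325²/159 = 37935.8491
Sample variance = 37935.8491 / 158 = 240.1003
Standard deviation = √240.1003 = 15.4952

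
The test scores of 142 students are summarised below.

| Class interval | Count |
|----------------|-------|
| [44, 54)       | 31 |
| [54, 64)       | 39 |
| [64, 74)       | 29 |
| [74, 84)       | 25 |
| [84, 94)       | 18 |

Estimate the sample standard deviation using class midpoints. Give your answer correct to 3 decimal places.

Midpoints: 49, 59, 69, 79, 89
n = 142, Σfm = 9398, mean = 66.1831
Σfm² = 646862
Σf(m − x̄)² = Σfm² − (Σfm)²/n = 646862 − 9398²/142 = 24873.2394
Sample variance = 24873.2394 / 141 = 176.4060
Standard deviation = √176.4060 = 13.2818

13.282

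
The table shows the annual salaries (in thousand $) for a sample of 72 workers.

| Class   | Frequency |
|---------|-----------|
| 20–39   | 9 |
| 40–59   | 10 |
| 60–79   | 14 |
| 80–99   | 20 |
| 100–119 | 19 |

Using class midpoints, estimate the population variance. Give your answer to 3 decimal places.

719.444

Midpoints: 29.5, 49.5, 69.5, 89.5, 109.5
n = 72, Σfm = 5604, mean = 77.8333
Σfm² = 487978
Σf(m − x̄)² = Σfm² − (Σfm)²/n = 487978 − 5604²/72 = 51800.0000
Population variance = 51800.0000 / 72 = 719.4444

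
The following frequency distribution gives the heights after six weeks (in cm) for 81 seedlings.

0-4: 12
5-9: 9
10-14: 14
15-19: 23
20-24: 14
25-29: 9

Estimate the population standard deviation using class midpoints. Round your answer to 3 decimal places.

7.698

Midpoints: 2, 7, 12, 17, 22, 27
n = 81, Σfm = 1197, mean = 14.7778
Σfm² = 22489
Σf(m − x̄)² = Σfm² − (Σfm)²/n = 22489 − 1197²/81 = 4800.0000
Population variance = 4800.0000 / 81 = 59.2593
Standard deviation = √59.2593 = 7.6980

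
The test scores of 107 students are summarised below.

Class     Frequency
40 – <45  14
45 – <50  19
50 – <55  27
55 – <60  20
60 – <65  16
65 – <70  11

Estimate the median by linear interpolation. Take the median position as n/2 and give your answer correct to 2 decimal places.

53.80

Cumulative frequencies: 14, 33, 60, 80, 96, 107
n = 107; position = n/2 = 53.5.
This falls in the class 50 – <55: L = 50, F = 33, f = 27, h = 5.
Median ≈ 50 + ((53.5 − 33) / 27) × 5 = 53.7963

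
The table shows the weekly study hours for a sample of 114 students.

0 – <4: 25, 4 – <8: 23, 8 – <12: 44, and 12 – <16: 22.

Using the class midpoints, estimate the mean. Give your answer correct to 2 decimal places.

8.21

Midpoints: 2, 6, 10, 14
Σfm = 25×2 + 23×6 + 44×10 + 22×14 = 936
n = Σf = 114
Mean = 936 / 114 = 8.2105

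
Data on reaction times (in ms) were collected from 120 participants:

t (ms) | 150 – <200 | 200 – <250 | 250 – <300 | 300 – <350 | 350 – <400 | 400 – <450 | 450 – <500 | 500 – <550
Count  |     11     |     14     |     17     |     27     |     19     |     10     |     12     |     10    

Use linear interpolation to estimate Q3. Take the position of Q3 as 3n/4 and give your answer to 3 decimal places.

Cumulative frequencies: 11, 25, 42, 69, 88, 98, 110, 120
n = 120; position = 3n/4 = 90.
This falls in the class 400 – <450: L = 400, F = 88, f = 10, h = 50.
Upper quartile ≈ 400 + ((90 − 88) / 10) × 50 = 410.0000

410.000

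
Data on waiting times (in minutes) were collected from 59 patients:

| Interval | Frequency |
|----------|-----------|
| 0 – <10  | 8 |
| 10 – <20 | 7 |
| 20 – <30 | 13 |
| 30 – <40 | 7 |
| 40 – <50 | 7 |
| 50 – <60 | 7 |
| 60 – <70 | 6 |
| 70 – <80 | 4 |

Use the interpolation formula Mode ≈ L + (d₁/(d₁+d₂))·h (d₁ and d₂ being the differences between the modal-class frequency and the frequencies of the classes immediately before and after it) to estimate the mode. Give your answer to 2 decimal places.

Modal class: 20 – <30 (highest frequency 13).
d₁ = 13 − 7 = 6, d₂ = 13 − 7 = 6
Mode ≈ 20 + (6/(6+6)) × 10 = 20 + 5.0000 = 25.0000

25.00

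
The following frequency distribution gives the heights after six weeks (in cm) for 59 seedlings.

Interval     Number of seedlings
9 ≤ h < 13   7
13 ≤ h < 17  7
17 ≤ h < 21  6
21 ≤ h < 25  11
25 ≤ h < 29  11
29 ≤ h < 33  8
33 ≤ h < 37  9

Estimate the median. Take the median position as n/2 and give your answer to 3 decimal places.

Cumulative frequencies: 7, 14, 20, 31, 42, 50, 59
n = 59; position = n/2 = 29.5.
This falls in the class 21 ≤ h < 25: L = 21, F = 20, f = 11, h = 4.
Median ≈ 21 + ((29.5 − 20) / 11) × 4 = 24.4545

24.455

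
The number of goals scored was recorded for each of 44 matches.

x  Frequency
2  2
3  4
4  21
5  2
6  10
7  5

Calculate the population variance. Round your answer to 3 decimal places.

Values: 2, 3, 4, 5, 6, 7
n = 44, Σfx = 205, mean = 4.6591
Σfx² = 1035
Σf(x − x̄)² = Σfx² − (Σfx)²/n = 1035 − 205²/44 = 79.8864
Population variance = 79.8864 / 44 = 1.8156

1.816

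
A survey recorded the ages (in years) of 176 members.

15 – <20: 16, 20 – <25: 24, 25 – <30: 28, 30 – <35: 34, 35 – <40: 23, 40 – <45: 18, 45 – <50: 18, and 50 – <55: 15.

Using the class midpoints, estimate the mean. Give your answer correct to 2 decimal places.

Midpoints: 17.5, 22.5, 27.5, 32.5, 37.5, 42.5, 47.5, 52.5
Σfm = 16×17.5 + 24×22.5 + 28×27.5 + 34×32.5 + 23×37.5 + 18×42.5 + 18×47.5 + 15×52.5 = 5965
n = Σf = 176
Mean = 5965 / 176 = 33.8920

33.89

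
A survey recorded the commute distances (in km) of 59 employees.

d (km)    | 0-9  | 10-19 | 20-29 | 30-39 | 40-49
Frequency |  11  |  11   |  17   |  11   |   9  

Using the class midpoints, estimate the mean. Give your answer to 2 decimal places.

Midpoints: 4.5, 14.5, 24.5, 34.5, 44.5
Σfm = 11×4.5 + 11×14.5 + 17×24.5 + 11×34.5 + 9×44.5 = 1405.5
n = Σf = 59
Mean = 1405.5 / 59 = 23.8220

23.82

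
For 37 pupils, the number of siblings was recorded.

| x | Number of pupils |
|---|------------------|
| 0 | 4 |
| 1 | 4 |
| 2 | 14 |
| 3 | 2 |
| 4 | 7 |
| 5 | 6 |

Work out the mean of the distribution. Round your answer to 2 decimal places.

Values: 0, 1, 2, 3, 4, 5
Σfx = 4×0 + 4×1 + 14×2 + 2×3 + 7×4 + 6×5 = 96
n = Σf = 37
Mean = 96 / 37 = 2.5946

2.59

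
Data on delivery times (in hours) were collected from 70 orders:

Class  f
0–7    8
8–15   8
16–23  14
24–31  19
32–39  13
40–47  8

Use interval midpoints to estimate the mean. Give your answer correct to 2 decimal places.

24.64

Midpoints: 3.5, 11.5, 19.5, 27.5, 35.5, 43.5
Σfm = 8×3.5 + 8×11.5 + 14×19.5 + 19×27.5 + 13×35.5 + 8×43.5 = 1725
n = Σf = 70
Mean = 1725 / 70 = 24.6429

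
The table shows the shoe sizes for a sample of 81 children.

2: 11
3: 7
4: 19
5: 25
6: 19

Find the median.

Cumulative frequencies: 11, 18, 37, 62, 81
n = 81, so the median is the value in position (n+1)/2 = 41.
Position 41 falls at value 5.

5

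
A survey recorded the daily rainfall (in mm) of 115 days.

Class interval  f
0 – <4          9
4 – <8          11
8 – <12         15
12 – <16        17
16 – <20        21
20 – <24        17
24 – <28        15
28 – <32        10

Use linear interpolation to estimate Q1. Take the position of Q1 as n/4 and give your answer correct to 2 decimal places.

10.33

Cumulative frequencies: 9, 20, 35, 52, 73, 90, 105, 115
n = 115; position = n/4 = 28.75.
This falls in the class 8 – <12: L = 8, F = 20, f = 15, h = 4.
Lower quartile ≈ 8 + ((28.75 − 20) / 15) × 4 = 10.3333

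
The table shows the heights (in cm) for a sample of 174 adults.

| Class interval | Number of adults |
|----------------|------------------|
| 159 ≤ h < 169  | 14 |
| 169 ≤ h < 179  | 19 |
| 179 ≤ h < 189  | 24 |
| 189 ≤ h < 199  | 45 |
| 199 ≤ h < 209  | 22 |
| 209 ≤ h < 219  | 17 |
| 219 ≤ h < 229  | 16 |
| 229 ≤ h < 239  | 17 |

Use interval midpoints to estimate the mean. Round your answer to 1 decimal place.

197.9

Midpoints: 164, 174, 184, 194, 204, 214, 224, 234
Σfm = 14×164 + 19×174 + 24×184 + 45×194 + 22×204 + 17×214 + 16×224 + 17×234 = 34436
n = Σf = 174
Mean = 34436 / 174 = 197.9080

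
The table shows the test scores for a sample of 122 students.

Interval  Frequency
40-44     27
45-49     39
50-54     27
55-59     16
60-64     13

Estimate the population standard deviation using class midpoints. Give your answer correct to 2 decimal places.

Midpoints: 42, 47, 52, 57, 62
n = 122, Σfm = 6089, mean = 49.9098
Σfm² = 308743
Σf(m − x̄)² = Σfm² − (Σfm)²/n = 308743 − 6089²/122 = 4842.0082
Population variance = 4842.0082 / 122 = 39.6886
Standard deviation = √39.6886 = 6.2999

6.30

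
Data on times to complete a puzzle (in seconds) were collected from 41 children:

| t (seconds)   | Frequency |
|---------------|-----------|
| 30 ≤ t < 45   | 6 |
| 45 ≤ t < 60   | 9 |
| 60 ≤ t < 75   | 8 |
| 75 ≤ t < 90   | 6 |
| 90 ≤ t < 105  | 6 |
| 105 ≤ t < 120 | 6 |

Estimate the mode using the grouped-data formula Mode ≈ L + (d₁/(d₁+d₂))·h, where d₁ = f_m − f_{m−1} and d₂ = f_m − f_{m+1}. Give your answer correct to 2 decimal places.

Modal class: 45 ≤ t < 60 (highest frequency 9).
d₁ = 9 − 6 = 3, d₂ = 9 − 8 = 1
Mode ≈ 45 + (3/(3+1)) × 15 = 45 + 11.2500 = 56.2500

56.25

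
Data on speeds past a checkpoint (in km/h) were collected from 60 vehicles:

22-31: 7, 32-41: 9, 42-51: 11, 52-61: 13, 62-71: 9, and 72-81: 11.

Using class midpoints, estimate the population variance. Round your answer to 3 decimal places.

Midpoints: 26.5, 36.5, 46.5, 56.5, 66.5, 76.5
n = 60, Σfm = 3200, mean = 53.3333
Σfm² = 186365
Σf(m − x̄)² = Σfm² − (Σfm)²/n = 186365 − 3200²/60 = 15698.3333
Population variance = 15698.3333 / 60 = 261.6389

261.639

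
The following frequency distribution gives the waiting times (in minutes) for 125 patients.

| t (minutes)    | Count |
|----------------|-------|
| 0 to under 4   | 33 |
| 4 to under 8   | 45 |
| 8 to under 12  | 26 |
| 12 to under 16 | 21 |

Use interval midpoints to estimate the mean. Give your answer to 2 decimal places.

Midpoints: 2, 6, 10, 14
Σfm = 33×2 + 45×6 + 26×10 + 21×14 = 890
n = Σf = 125
Mean = 890 / 125 = 7.1200

7.12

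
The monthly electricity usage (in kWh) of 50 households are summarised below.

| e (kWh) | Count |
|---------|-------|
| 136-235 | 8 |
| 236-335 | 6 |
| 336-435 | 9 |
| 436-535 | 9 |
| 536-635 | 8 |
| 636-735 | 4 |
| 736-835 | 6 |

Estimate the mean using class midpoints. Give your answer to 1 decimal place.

463.5

Midpoints: 185.5, 285.5, 385.5, 485.5, 585.5, 685.5, 785.5
Σfm = 8×185.5 + 6×285.5 + 9×385.5 + 9×485.5 + 8×585.5 + 4×685.5 + 6×785.5 = 23175
n = Σf = 50
Mean = 23175 / 50 = 463.5000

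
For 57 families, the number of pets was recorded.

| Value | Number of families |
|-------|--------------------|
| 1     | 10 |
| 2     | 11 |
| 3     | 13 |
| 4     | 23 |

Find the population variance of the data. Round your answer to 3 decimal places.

Values: 1, 2, 3, 4
n = 57, Σfx = 163, mean = 2.8596
Σfx² = 539
Σf(x − x̄)² = Σfx² − (Σfx)²/n = 539 − 163²/57 = 72.8772
Population variance = 72.8772 / 57 = 1.2785

1.279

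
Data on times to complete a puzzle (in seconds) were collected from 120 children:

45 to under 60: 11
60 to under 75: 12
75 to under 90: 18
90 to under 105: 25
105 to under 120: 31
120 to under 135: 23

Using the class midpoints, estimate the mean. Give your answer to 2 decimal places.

97.75

Midpoints: 52.5, 67.5, 82.5, 97.5, 112.5, 127.5
Σfm = 11×52.5 + 12×67.5 + 18×82.5 + 25×97.5 + 31×112.5 + 23×127.5 = 11730
n = Σf = 120
Mean = 11730 / 120 = 97.7500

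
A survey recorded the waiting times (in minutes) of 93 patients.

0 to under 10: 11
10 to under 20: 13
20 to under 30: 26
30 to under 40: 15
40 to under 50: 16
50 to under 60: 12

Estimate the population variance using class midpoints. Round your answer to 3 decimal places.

Midpoints: 5, 15, 25, 35, 45, 55
n = 93, Σfm = 2805, mean = 30.1613
Σfm² = 106525
Σf(m − x̄)² = Σfm² − (Σfm)²/n = 106525 − 2805²/93 = 21922.5806
Population variance = 21922.5806 / 93 = 235.7267

235.727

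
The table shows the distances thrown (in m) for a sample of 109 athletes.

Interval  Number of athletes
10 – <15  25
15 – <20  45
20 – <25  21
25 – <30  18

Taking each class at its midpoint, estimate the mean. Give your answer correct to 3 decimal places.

18.968

Midpoints: 12.5, 17.5, 22.5, 27.5
Σfm = 25×12.5 + 45×17.5 + 21×22.5 + 18×27.5 = 2067.5
n = Σf = 109
Mean = 2067.5 / 109 = 18.9679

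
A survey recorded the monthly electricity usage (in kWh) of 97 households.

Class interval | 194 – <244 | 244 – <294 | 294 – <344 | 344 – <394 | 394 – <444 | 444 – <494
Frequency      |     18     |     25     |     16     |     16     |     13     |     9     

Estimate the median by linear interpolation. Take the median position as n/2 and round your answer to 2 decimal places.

Cumulative frequencies: 18, 43, 59, 75, 88, 97
n = 97; position = n/2 = 48.5.
This falls in the class 294 – <344: L = 294, F = 43, f = 16, h = 50.
Median ≈ 294 + ((48.5 − 43) / 16) × 50 = 311.1875

311.19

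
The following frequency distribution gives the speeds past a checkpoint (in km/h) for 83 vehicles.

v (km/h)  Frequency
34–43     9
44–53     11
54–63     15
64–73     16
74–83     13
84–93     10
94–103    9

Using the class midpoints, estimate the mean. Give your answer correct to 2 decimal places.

68.02

Midpoints: 38.5, 48.5, 58.5, 68.5, 78.5, 88.5, 98.5
Σfm = 9×38.5 + 11×48.5 + 15×58.5 + 16×68.5 + 13×78.5 + 10×88.5 + 9×98.5 = 5645.5
n = Σf = 83
Mean = 5645.5 / 83 = 68.0181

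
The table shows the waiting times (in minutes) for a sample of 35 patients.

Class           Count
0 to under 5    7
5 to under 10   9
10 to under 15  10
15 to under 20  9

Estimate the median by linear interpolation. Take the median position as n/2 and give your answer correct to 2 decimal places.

10.75

Cumulative frequencies: 7, 16, 26, 35
n = 35; position = n/2 = 17.5.
This falls in the class 10 to under 15: L = 10, F = 16, f = 10, h = 5.
Median ≈ 10 + ((17.5 − 16) / 10) × 5 = 10.7500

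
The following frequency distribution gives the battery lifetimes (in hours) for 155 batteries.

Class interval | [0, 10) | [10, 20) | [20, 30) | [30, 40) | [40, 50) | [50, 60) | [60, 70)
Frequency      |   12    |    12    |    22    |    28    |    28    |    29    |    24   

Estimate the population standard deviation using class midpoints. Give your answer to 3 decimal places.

17.974

Midpoints: 5, 15, 25, 35, 45, 55, 65
n = 155, Σfm = 6185, mean = 39.9032
Σfm² = 296875
Σf(m − x̄)² = Σfm² − (Σfm)²/n = 296875 − 6185²/155 = 50073.5484
Population variance = 50073.5484 / 155 = 323.0552
Standard deviation = √323.0552 = 17.9737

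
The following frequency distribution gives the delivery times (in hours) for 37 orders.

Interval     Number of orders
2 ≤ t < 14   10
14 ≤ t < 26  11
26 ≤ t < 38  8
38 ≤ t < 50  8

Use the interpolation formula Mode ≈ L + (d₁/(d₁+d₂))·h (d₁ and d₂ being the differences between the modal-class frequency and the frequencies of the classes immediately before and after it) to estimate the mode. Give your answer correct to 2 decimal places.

17.00

Modal class: 14 ≤ t < 26 (highest frequency 11).
d₁ = 11 − 10 = 1, d₂ = 11 − 8 = 3
Mode ≈ 14 + (1/(1+3)) × 12 = 14 + 3.0000 = 17.0000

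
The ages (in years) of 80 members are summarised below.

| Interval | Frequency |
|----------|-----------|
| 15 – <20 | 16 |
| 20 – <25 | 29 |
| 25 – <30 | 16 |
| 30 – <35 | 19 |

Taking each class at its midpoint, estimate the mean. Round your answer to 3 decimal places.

24.875

Midpoints: 17.5, 22.5, 27.5, 32.5
Σfm = 16×17.5 + 29×22.5 + 16×27.5 + 19×32.5 = 1990
n = Σf = 80
Mean = 1990 / 80 = 24.8750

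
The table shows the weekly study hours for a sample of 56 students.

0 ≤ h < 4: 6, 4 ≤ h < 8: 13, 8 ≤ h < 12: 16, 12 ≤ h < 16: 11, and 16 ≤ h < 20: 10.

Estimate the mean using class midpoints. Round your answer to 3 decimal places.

Midpoints: 2, 6, 10, 14, 18
Σfm = 6×2 + 13×6 + 16×10 + 11×14 + 10×18 = 584
n = Σf = 56
Mean = 584 / 56 = 10.4286

10.429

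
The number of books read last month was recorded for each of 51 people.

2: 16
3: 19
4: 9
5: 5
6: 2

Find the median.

Cumulative frequencies: 16, 35, 44, 49, 51
n = 51, so the median is the value in position (n+1)/2 = 26.
Position 26 falls at value 3.

3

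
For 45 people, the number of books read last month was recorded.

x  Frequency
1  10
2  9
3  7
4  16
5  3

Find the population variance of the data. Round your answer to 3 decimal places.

1.687

Values: 1, 2, 3, 4, 5
n = 45, Σfx = 128, mean = 2.8444
Σfx² = 440
Σf(x − x̄)² = Σfx² − (Σfx)²/n = 440 − 128²/45 = 75.9111
Population variance = 75.9111 / 45 = 1.6869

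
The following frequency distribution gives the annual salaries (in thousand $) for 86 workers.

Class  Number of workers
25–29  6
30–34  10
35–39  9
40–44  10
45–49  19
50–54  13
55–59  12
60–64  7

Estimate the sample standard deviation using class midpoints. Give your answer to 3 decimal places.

10.136

Midpoints: 27, 32, 37, 42, 47, 52, 57, 62
n = 86, Σfm = 3922, mean = 45.6047
Σfm² = 187594
Σf(m − x̄)² = Σfm² − (Σfm)²/n = 187594 − 3922²/86 = 8732.5581
Sample variance = 8732.5581 / 85 = 102.7360
Standard deviation = √102.7360 = 10.1359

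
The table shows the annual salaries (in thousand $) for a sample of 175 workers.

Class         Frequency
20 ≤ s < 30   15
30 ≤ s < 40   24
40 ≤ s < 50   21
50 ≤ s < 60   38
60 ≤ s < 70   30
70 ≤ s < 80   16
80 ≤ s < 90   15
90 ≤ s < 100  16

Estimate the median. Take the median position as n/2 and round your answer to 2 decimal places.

57.24

Cumulative frequencies: 15, 39, 60, 98, 128, 144, 159, 175
n = 175; position = n/2 = 87.5.
This falls in the class 50 ≤ s < 60: L = 50, F = 60, f = 38, h = 10.
Median ≈ 50 + ((87.5 − 60) / 38) × 10 = 57.2368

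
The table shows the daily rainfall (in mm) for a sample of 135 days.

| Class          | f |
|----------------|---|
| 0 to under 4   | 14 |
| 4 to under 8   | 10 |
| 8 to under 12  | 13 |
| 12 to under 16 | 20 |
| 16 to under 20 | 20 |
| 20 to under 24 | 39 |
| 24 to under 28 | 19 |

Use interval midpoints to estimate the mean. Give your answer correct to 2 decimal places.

Midpoints: 2, 6, 10, 14, 18, 22, 26
Σfm = 14×2 + 10×6 + 13×10 + 20×14 + 20×18 + 39×22 + 19×26 = 2210
n = Σf = 135
Mean = 2210 / 135 = 16.3704

16.37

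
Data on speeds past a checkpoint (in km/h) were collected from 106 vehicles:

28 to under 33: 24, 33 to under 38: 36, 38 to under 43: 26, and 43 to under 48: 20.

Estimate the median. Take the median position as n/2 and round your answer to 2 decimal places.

Cumulative frequencies: 24, 60, 86, 106
n = 106; position = n/2 = 53.
This falls in the class 33 to under 38: L = 33, F = 24, f = 36, h = 5.
Median ≈ 33 + ((53 − 24) / 36) × 5 = 37.0278

37.03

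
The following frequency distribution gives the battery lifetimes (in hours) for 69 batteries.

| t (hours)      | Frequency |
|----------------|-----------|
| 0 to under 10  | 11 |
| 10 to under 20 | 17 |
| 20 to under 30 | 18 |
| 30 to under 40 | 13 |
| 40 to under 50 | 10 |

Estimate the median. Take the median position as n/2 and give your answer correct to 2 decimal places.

Cumulative frequencies: 11, 28, 46, 59, 69
n = 69; position = n/2 = 34.5.
This falls in the class 20 to under 30: L = 20, F = 28, f = 18, h = 10.
Median ≈ 20 + ((34.5 − 28) / 18) × 10 = 23.6111

23.61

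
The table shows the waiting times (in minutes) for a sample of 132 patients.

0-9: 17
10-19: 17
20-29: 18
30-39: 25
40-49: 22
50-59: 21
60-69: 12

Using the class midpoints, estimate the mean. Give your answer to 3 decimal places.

34.273

Midpoints: 4.5, 14.5, 24.5, 34.5, 44.5, 54.5, 64.5
Σfm = 17×4.5 + 17×14.5 + 18×24.5 + 25×34.5 + 22×44.5 + 21×54.5 + 12×64.5 = 4524
n = Σf = 132
Mean = 4524 / 132 = 34.2727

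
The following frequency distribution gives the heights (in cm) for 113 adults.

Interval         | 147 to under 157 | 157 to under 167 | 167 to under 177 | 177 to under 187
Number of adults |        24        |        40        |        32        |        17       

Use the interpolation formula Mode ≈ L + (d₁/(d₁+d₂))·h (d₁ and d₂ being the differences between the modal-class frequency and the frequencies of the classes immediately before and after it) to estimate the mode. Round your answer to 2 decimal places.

Modal class: 157 to under 167 (highest frequency 40).
d₁ = 40 − 24 = 16, d₂ = 40 − 32 = 8
Mode ≈ 157 + (16/(16+8)) × 10 = 157 + 6.6667 = 163.6667

163.67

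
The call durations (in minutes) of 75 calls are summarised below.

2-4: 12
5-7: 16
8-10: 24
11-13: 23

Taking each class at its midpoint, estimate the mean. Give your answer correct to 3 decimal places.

8.320

Midpoints: 3, 6, 9, 12
Σfm = 12×3 + 16×6 + 24×9 + 23×12 = 624
n = Σf = 75
Mean = 624 / 75 = 8.3200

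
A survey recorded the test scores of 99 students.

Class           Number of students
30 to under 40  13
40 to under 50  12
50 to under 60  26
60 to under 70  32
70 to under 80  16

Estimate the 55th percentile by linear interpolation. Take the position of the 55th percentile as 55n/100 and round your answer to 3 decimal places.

61.078

Cumulative frequencies: 13, 25, 51, 83, 99
n = 99; position = 55n/100 = 54.45.
This falls in the class 60 to under 70: L = 60, F = 51, f = 32, h = 10.
55th percentile ≈ 60 + ((54.45 − 51) / 32) × 10 = 61.0781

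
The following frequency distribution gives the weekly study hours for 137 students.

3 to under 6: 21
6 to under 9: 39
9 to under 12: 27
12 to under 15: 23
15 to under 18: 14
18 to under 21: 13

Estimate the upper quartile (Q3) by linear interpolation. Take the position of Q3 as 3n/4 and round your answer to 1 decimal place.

Cumulative frequencies: 21, 60, 87, 110, 124, 137
n = 137; position = 3n/4 = 102.75.
This falls in the class 12 to under 15: L = 12, F = 87, f = 23, h = 3.
Upper quartile ≈ 12 + ((102.75 − 87) / 23) × 3 = 14.0543

14.1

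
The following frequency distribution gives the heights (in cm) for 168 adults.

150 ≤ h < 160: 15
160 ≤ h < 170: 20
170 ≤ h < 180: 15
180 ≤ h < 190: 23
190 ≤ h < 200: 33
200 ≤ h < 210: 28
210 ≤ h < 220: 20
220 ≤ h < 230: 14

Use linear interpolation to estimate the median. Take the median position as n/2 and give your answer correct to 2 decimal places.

193.33

Cumulative frequencies: 15, 35, 50, 73, 106, 134, 154, 168
n = 168; position = n/2 = 84.
This falls in the class 190 ≤ h < 200: L = 190, F = 73, f = 33, h = 10.
Median ≈ 190 + ((84 − 73) / 33) × 10 = 193.3333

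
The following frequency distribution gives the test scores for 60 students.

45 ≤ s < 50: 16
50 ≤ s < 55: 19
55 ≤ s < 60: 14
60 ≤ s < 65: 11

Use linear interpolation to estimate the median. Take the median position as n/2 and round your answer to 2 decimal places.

Cumulative frequencies: 16, 35, 49, 60
n = 60; position = n/2 = 30.
This falls in the class 50 ≤ s < 55: L = 50, F = 16, f = 19, h = 5.
Median ≈ 50 + ((30 − 16) / 19) × 5 = 53.6842

53.68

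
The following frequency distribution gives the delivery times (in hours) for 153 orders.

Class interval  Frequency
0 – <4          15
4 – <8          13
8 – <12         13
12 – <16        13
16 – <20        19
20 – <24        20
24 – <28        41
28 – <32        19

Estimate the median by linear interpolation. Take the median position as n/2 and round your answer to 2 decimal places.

Cumulative frequencies: 15, 28, 41, 54, 73, 93, 134, 153
n = 153; position = n/2 = 76.5.
This falls in the class 20 – <24: L = 20, F = 73, f = 20, h = 4.
Median ≈ 20 + ((76.5 − 73) / 20) × 4 = 20.7000

20.70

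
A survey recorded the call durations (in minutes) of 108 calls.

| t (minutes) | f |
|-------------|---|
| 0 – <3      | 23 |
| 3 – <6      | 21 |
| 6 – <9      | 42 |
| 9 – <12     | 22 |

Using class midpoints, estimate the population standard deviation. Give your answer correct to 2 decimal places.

3.11

Midpoints: 1.5, 4.5, 7.5, 10.5
n = 108, Σfm = 675, mean = 6.2500
Σfm² = 5265
Σf(m − x̄)² = Σfm² − (Σfm)²/n = 5265 − 675²/108 = 1046.2500
Population variance = 1046.2500 / 108 = 9.6875
Standard deviation = √9.6875 = 3.1125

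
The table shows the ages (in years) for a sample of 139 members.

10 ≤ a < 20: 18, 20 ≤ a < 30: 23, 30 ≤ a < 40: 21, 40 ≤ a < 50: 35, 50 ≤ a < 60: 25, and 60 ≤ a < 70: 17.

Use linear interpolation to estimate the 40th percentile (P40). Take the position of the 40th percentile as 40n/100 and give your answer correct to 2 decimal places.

Cumulative frequencies: 18, 41, 62, 97, 122, 139
n = 139; position = 40n/100 = 55.6.
This falls in the class 30 ≤ a < 40: L = 30, F = 41, f = 21, h = 10.
40th percentile ≈ 30 + ((55.6 − 41) / 21) × 10 = 36.9524

36.95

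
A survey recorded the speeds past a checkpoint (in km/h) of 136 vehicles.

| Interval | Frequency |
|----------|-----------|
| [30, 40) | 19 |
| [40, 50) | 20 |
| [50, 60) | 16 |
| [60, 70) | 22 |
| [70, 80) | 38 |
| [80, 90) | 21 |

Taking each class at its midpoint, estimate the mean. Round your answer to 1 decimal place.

Midpoints: 35, 45, 55, 65, 75, 85
Σfm = 19×35 + 20×45 + 16×55 + 22×65 + 38×75 + 21×85 = 8510
n = Σf = 136
Mean = 8510 / 136 = 62.5735

62.6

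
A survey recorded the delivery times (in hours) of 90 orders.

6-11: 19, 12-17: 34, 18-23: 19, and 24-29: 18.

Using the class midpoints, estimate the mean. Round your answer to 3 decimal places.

16.900

Midpoints: 8.5, 14.5, 20.5, 26.5
Σfm = 19×8.5 + 34×14.5 + 19×20.5 + 18×26.5 = 1521
n = Σf = 90
Mean = 1521 / 90 = 16.9000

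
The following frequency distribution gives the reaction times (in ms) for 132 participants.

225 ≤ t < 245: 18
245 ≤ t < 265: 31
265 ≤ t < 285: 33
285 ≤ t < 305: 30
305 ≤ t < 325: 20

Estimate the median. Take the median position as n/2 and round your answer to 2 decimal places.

Cumulative frequencies: 18, 49, 82, 112, 132
n = 132; position = n/2 = 66.
This falls in the class 265 ≤ t < 285: L = 265, F = 49, f = 33, h = 20.
Median ≈ 265 + ((66 − 49) / 33) × 20 = 275.3030

275.30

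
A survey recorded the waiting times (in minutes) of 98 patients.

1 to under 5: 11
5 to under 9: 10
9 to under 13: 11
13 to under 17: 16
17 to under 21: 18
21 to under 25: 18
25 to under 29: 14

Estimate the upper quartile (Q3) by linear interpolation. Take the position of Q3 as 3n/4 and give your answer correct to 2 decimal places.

22.67

Cumulative frequencies: 11, 21, 32, 48, 66, 84, 98
n = 98; position = 3n/4 = 73.5.
This falls in the class 21 to under 25: L = 21, F = 66, f = 18, h = 4.
Upper quartile ≈ 21 + ((73.5 − 66) / 18) × 4 = 22.6667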